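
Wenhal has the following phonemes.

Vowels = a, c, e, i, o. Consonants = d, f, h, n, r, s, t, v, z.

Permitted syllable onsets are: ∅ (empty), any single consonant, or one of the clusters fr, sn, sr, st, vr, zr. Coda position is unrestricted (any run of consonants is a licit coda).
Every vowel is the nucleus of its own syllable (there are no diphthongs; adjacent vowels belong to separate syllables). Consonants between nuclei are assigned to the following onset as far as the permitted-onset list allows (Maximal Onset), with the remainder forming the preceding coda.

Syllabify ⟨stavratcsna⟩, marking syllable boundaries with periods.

sta.vra.tc.sna

Nuclei (vowels): a, a, c, a → 4 syllables.
Between /a/ (V1) and /a/ (V2): /vr/ is a licit onset in full, so it all attaches to the next syllable.
Between /a/ (V2) and /c/ (V3): just /t/ — single C goes to the following onset.
Between /c/ (V3) and /a/ (V4): /sn/ is a licit onset in full, so it all attaches to the next syllable.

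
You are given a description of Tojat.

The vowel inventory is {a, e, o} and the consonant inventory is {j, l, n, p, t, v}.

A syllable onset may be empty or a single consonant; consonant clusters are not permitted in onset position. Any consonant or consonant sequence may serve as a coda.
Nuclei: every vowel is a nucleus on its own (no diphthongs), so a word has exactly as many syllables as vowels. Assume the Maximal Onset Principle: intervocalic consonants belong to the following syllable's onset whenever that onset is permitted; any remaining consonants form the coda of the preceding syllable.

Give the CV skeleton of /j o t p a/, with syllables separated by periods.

CVC.CV

Nuclei (vowels): o, a → 2 syllables.
V1 /o/ – V2 /a/: /tp/ — longest licit onset from the right is /p/, leaving /t/ as coda.
Syllabification: jot.pa.
Mapping each syllable to C/V: /jot/ → CVC, /pa/ → CV.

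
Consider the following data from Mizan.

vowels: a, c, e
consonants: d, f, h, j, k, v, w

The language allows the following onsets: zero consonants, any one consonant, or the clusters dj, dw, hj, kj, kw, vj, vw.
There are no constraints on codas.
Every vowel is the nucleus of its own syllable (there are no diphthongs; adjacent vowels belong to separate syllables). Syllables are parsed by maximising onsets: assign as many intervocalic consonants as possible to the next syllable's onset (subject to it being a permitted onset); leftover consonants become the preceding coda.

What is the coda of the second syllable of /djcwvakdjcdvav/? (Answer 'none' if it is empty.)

Vowels present: c, a, c, a; each is a nucleus, giving 4 syllables.
/c…a/ gap (V1→V2): /wv/; trying suffixes from longest down, /v/ is the first permitted one, so coda /w/ | onset /v/.
/a…c/ gap (V2→V3): /kdj/ — longest licit onset from the right is /dj/, leaving /k/ as coda.
/c…a/ gap (V3→V4): /dv/ splits as /d/ + /v/ (/v/ is the longest suffix that is a licit onset).
Result: djcw.vak.djcd.vav.
Syllable 2 is /vak/: onset /v/, nucleus /a/, coda /k/.

k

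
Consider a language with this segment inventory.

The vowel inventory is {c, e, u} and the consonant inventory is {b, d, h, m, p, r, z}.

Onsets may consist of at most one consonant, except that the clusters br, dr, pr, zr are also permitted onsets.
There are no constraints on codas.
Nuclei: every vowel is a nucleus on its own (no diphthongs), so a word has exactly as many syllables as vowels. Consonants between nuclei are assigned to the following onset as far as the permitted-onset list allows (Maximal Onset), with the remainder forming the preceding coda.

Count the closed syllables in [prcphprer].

The vowels are c, e — 2 nuclei, so 2 syllables.
σ1/σ2 boundary: cluster /phpr/ — the longest permitted-onset suffix is /pr/; onset = /pr/, preceding coda = /ph/.
So the parse is prcph.prer.
Classifying each syllable: /prcph/ (closed), /prer/ (closed).
Closed syllables: 2.

2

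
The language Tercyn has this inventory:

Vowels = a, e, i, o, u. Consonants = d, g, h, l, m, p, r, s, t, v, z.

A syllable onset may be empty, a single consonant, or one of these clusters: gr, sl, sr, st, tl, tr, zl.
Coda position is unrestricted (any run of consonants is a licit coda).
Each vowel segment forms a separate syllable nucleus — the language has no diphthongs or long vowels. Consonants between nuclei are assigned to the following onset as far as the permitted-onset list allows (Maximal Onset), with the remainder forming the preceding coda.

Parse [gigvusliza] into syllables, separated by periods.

Vowels present: i, u, i, a; each is a nucleus, giving 4 syllables.
/i…u/ gap (V1→V2): /gv/ splits as /g/ + /v/ (/v/ is the longest suffix that is a licit onset).
/u…i/ gap (V2→V3): /sl/ is a licit onset in full, so it all attaches to the next syllable.
/i…a/ gap (V3→V4): just /z/ — single C goes to the following onset.

gig.vu.sli.za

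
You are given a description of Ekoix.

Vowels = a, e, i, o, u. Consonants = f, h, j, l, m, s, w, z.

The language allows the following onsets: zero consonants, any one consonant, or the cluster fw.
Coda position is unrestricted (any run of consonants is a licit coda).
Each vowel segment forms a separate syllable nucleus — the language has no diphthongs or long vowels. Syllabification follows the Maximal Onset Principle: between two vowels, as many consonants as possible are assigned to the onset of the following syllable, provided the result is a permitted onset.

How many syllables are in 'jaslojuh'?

3

Vowels present: a, o, u; each is a nucleus, giving 3 syllables.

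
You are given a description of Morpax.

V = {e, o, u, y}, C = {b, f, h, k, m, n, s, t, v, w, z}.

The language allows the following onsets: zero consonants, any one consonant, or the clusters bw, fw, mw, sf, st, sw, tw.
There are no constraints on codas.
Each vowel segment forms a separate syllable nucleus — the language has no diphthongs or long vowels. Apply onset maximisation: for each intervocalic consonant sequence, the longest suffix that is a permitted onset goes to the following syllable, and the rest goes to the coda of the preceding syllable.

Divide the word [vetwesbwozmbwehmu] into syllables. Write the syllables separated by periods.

ve.twes.bwozm.bweh.mu

Vowels present: e, e, o, e, u; each is a nucleus, giving 5 syllables.
V1 /e/ – V2 /e/: cluster /tw/ — /tw/ is itself a permitted onset, so the whole cluster goes right; preceding coda = ∅.
V2 /e/ – V3 /o/: /sbw/ — longest licit onset from the right is /bw/, leaving /s/ as coda.
V3 /o/ – V4 /e/: cluster /zmbw/ — the longest permitted-onset suffix is /bw/; onset = /bw/, preceding coda = /zm/.
V4 /e/ – V5 /u/: /hm/ — longest licit onset from the right is /m/, leaving /h/ as coda.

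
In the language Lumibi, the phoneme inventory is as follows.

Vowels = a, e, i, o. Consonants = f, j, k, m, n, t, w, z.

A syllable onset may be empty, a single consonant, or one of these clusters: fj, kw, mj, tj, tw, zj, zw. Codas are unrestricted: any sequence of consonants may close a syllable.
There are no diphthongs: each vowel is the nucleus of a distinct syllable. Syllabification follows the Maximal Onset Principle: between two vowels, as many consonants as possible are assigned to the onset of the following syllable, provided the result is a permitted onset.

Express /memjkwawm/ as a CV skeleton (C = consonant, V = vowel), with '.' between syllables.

Vowels present: e, a; each is a nucleus, giving 2 syllables.
σ1/σ2 boundary: /mjkw/ — longest licit onset from the right is /kw/, leaving /mj/ as coda.
So the parse is memj.kwawm.
Mapping each syllable to C/V: /memj/ → CVCC, /kwawm/ → CCVCC.

CVCC.CCVCC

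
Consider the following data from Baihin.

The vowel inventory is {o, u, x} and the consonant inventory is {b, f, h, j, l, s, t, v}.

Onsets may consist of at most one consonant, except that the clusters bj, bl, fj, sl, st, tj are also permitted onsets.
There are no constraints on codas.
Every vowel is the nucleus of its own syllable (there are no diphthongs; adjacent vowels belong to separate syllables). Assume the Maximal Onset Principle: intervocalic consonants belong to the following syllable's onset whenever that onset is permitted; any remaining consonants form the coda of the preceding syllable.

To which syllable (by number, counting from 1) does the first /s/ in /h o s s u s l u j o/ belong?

Vowels present: o, u, u, o; each is a nucleus, giving 4 syllables.
Between /o/ (V1) and /u/ (V2): /ss/ — longest licit onset from the right is /s/, leaving /s/ as coda.
Between /u/ (V2) and /u/ (V3): /sl/ — entire cluster is a permitted onset → onset /sl/, coda ∅.
Between /u/ (V3) and /o/ (V4): /j/ → onset of the next syllable (single consonants are always licit onsets).
Putting it together: hos.su.slu.jo.
The first /s/ is in the coda of syllable 1 (/hos/).

1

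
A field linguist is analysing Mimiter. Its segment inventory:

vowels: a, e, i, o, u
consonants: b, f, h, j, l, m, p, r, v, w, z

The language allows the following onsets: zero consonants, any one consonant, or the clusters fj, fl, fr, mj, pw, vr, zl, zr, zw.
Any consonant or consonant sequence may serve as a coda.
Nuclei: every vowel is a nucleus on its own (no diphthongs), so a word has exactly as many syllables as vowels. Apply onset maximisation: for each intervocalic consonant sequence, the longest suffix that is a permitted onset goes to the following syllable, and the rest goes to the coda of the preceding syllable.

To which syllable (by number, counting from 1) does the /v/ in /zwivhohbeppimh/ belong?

1

The vowels are i, o, e, i — 4 nuclei, so 4 syllables.
/i…o/ gap (V1→V2): /vh/; trying suffixes from longest down, /h/ is the first permitted one, so coda /v/ | onset /h/.
/o…e/ gap (V2→V3): /hb/; trying suffixes from longest down, /b/ is the first permitted one, so coda /h/ | onset /b/.
/e…i/ gap (V3→V4): /pp/; trying suffixes from longest down, /p/ is the first permitted one, so coda /p/ | onset /p/.
Putting it together: zwiv.hoh.bep.pimh.
The /v/ is in the coda of syllable 1 (/zwiv/).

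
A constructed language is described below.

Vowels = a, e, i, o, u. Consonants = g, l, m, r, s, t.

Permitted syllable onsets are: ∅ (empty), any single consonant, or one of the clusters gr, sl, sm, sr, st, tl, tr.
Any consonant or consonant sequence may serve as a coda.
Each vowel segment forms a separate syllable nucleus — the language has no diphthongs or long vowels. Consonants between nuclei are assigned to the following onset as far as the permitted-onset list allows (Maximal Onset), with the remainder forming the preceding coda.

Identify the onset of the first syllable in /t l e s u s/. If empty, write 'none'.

tl

Nuclei (vowels): e, u → 2 syllables.
V1 /e/ – V2 /u/: /s/ is a single consonant, so it becomes the next onset.
So the parse is tle.sus.
Syllable 1 is /tle/: onset /tl/, nucleus /e/, coda ∅.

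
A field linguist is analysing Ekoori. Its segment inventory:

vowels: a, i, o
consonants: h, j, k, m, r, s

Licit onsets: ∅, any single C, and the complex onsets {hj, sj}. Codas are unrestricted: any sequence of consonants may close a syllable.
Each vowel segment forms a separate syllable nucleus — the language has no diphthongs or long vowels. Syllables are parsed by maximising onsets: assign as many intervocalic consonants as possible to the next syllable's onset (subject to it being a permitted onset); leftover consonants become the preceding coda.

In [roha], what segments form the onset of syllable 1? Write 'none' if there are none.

r

The vowels are o, a — 2 nuclei, so 2 syllables.
/o…a/ gap (V1→V2): just /h/ — single C goes to the following onset.
Result: ro.ha.
Syllable 1 is /ro/: onset /r/, nucleus /o/, coda ∅.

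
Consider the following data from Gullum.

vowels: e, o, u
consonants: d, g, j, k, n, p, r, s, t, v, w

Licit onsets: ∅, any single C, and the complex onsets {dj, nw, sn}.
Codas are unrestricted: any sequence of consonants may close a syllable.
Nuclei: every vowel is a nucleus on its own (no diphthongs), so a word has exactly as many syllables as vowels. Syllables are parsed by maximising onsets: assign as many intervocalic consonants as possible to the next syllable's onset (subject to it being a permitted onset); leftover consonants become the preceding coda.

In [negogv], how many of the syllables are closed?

1

Vowels present: e, o; each is a nucleus, giving 2 syllables.
/e…o/ gap (V1→V2): /g/ is a single consonant, so it becomes the next onset.
Result: ne.gogv.
Classifying each syllable: /ne/ (open), /gogv/ (closed).
Closed syllables: 1.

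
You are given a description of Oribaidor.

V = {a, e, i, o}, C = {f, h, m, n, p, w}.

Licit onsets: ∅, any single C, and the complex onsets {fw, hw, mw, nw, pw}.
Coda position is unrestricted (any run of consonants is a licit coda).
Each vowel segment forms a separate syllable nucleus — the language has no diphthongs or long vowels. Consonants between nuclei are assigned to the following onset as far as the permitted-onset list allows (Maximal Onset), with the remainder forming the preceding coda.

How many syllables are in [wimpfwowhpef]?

3

Nuclei (vowels): i, o, e → 3 syllables.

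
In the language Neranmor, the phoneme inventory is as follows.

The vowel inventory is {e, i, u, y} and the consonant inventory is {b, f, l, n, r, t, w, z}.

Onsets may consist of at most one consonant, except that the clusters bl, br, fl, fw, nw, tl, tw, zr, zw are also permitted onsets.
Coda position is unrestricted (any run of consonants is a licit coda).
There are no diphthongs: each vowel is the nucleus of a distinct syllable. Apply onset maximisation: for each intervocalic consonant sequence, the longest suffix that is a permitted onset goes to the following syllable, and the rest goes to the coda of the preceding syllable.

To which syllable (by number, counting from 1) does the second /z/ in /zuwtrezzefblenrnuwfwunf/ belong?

2

Nuclei (vowels): u, e, e, e, u, u → 6 syllables.
V1 /u/ – V2 /e/: /wtr/ splits as /wt/ + /r/ (/r/ is the longest suffix that is a licit onset).
V2 /e/ – V3 /e/: cluster /zz/ — the longest permitted-onset suffix is /z/; onset = /z/, preceding coda = /z/.
V3 /e/ – V4 /e/: /fbl/; trying suffixes from longest down, /bl/ is the first permitted one, so coda /f/ | onset /bl/.
V4 /e/ – V5 /u/: /nrn/; trying suffixes from longest down, /n/ is the first permitted one, so coda /nr/ | onset /n/.
V5 /u/ – V6 /u/: /wfw/ — longest licit onset from the right is /fw/, leaving /w/ as coda.
So the parse is zuwt.rez.zef.blenr.nuw.fwunf.
The second /z/ is in the coda of syllable 2 (/rez/).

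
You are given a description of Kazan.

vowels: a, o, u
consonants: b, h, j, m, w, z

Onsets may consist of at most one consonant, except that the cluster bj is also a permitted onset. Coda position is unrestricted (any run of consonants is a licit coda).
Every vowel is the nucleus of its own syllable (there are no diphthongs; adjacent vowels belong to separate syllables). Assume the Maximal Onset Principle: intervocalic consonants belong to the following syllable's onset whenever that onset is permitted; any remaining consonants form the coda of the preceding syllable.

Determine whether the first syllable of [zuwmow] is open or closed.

closed

The vowels are u, o — 2 nuclei, so 2 syllables.
σ1/σ2 boundary: /wm/ — longest licit onset from the right is /m/, leaving /w/ as coda.
Syllabification: zuw.mow.
Syllable 1 is /zuw/ with coda /w/, so it is closed.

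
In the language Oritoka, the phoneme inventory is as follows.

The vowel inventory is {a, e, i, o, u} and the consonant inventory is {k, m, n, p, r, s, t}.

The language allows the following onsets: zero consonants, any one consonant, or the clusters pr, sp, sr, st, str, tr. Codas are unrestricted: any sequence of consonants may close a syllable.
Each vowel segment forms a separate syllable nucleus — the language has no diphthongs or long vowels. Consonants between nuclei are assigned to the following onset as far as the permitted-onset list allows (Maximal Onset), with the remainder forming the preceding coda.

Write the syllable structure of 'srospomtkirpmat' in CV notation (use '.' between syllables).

CCV.CCVCC.CVCC.CVC

Nuclei (vowels): o, o, i, a → 4 syllables.
Between /o/ (V1) and /o/ (V2): /sp/ — entire cluster is a permitted onset → onset /sp/, coda ∅.
Between /o/ (V2) and /i/ (V3): /mtk/ splits as /mt/ + /k/ (/k/ is the longest suffix that is a licit onset).
Between /i/ (V3) and /a/ (V4): /rpm/; trying suffixes from longest down, /m/ is the first permitted one, so coda /rp/ | onset /m/.
Result: sro.spomt.kirp.mat.
Mapping each syllable to C/V: /sro/ → CCV, /spomt/ → CCVCC, /kirp/ → CVCC, /mat/ → CVC.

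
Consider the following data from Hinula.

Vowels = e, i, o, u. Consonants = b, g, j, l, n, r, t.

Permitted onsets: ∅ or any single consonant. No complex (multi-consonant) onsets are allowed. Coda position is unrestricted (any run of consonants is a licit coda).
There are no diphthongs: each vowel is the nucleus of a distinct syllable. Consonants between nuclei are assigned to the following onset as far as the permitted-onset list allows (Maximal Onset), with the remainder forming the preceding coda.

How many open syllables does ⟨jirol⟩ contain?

1

Vowels present: i, o; each is a nucleus, giving 2 syllables.
/i…o/ gap (V1→V2): just /r/ — single C goes to the following onset.
Result: ji.rol.
Classifying each syllable: /ji/ (open), /rol/ (closed).
Open syllables: 1.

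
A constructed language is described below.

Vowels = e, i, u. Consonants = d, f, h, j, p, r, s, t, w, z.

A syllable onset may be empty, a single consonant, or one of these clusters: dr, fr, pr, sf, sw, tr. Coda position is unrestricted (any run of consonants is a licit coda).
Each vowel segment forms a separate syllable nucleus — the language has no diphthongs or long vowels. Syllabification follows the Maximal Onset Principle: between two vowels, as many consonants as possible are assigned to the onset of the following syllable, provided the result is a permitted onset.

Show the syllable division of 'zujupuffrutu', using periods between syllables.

The vowels are u, u, u, u, u — 5 nuclei, so 5 syllables.
σ1/σ2 boundary: /j/ → onset of the next syllable (single consonants are always licit onsets).
σ2/σ3 boundary: /p/ is a single consonant, so it becomes the next onset.
σ3/σ4 boundary: cluster /ffr/ — the longest permitted-onset suffix is /fr/; onset = /fr/, preceding coda = /f/.
σ4/σ5 boundary: just /t/ — single C goes to the following onset.

zu.ju.puf.fru.tu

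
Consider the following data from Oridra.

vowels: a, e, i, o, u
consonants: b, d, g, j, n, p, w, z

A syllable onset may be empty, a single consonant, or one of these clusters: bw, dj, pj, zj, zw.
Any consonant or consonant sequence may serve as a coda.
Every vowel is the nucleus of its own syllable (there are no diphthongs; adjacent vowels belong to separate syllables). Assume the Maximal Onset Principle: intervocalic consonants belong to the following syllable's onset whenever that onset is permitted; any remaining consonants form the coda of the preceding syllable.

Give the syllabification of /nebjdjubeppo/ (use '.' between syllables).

nebj.dju.bep.po

The vowels are e, u, e, o — 4 nuclei, so 4 syllables.
V1 /e/ – V2 /u/: /bjdj/; trying suffixes from longest down, /dj/ is the first permitted one, so coda /bj/ | onset /dj/.
V2 /u/ – V3 /e/: /b/ is a single consonant, so it becomes the next onset.
V3 /e/ – V4 /o/: /pp/ splits as /p/ + /p/ (/p/ is the longest suffix that is a licit onset).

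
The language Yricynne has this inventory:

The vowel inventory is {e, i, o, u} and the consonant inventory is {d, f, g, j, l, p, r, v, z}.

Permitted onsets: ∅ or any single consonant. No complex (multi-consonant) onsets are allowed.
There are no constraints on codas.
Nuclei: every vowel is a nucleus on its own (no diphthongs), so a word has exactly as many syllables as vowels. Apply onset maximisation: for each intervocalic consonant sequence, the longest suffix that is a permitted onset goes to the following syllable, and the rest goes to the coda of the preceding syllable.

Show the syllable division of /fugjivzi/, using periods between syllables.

fug.jiv.zi

Vowels present: u, i, i; each is a nucleus, giving 3 syllables.
σ1/σ2 boundary: cluster /gj/ — the longest permitted-onset suffix is /j/; onset = /j/, preceding coda = /g/.
σ2/σ3 boundary: /vz/ — longest licit onset from the right is /z/, leaving /v/ as coda.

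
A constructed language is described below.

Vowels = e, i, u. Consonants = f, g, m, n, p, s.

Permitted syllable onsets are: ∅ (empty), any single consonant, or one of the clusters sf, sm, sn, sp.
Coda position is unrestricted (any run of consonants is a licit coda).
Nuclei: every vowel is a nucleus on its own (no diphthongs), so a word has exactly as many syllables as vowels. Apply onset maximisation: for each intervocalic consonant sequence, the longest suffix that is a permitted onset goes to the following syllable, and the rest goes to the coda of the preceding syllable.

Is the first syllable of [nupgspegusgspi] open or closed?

Nuclei (vowels): u, e, u, i → 4 syllables.
σ1/σ2 boundary: cluster /pgsp/ — the longest permitted-onset suffix is /sp/; onset = /sp/, preceding coda = /pg/.
σ2/σ3 boundary: /g/ → onset of the next syllable (single consonants are always licit onsets).
σ3/σ4 boundary: /sgsp/ — longest licit onset from the right is /sp/, leaving /sg/ as coda.
Result: nupg.spe.gusg.spi.
Syllable 1 is /nupg/ with coda /pg/, so it is closed.

closed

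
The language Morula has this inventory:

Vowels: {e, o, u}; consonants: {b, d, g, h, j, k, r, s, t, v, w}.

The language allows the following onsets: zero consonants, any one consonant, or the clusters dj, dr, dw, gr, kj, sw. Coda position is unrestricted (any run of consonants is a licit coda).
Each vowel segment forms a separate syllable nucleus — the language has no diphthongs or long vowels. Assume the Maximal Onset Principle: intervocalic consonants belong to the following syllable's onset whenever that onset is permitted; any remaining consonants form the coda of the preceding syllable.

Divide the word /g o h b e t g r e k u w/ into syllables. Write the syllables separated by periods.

goh.bet.gre.kuw

The vowels are o, e, e, u — 4 nuclei, so 4 syllables.
σ1/σ2 boundary: /hb/ — longest licit onset from the right is /b/, leaving /h/ as coda.
σ2/σ3 boundary: cluster /tgr/ — the longest permitted-onset suffix is /gr/; onset = /gr/, preceding coda = /t/.
σ3/σ4 boundary: /k/ → onset of the next syllable (single consonants are always licit onsets).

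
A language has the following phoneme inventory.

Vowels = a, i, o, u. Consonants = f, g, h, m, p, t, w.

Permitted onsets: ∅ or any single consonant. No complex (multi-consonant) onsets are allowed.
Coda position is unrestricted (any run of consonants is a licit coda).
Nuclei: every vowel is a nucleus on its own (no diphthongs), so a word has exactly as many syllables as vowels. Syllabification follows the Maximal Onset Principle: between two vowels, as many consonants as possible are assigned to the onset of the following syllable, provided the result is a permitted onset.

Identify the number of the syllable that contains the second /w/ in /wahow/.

The vowels are a, o — 2 nuclei, so 2 syllables.
/a…o/ gap (V1→V2): /h/ → onset of the next syllable (single consonants are always licit onsets).
So the parse is wa.how.
The second /w/ is in the coda of syllable 2 (/how/).

2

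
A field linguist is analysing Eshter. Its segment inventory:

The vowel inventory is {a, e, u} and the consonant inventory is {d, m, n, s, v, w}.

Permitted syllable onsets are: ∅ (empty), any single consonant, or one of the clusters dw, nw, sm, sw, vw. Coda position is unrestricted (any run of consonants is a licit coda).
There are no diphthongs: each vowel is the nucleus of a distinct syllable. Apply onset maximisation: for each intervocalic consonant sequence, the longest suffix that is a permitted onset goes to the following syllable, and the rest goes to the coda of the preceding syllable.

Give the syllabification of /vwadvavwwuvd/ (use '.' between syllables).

The vowels are a, a, u — 3 nuclei, so 3 syllables.
V1 /a/ – V2 /a/: /dv/; trying suffixes from longest down, /v/ is the first permitted one, so coda /d/ | onset /v/.
V2 /a/ – V3 /u/: /vww/ splits as /vw/ + /w/ (/w/ is the longest suffix that is a licit onset).

vwad.vavw.wuvd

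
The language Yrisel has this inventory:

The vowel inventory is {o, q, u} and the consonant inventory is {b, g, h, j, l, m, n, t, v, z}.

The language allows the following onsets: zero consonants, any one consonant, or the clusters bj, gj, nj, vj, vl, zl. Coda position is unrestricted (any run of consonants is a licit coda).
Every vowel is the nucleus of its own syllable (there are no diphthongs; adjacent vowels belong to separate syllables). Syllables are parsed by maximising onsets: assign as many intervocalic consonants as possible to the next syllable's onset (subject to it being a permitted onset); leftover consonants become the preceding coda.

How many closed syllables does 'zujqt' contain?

1

Vowels present: u, q; each is a nucleus, giving 2 syllables.
Between /u/ (V1) and /q/ (V2): /j/ → onset of the next syllable (single consonants are always licit onsets).
Syllabification: zu.jqt.
Classifying each syllable: /zu/ (open), /jqt/ (closed).
Closed syllables: 1.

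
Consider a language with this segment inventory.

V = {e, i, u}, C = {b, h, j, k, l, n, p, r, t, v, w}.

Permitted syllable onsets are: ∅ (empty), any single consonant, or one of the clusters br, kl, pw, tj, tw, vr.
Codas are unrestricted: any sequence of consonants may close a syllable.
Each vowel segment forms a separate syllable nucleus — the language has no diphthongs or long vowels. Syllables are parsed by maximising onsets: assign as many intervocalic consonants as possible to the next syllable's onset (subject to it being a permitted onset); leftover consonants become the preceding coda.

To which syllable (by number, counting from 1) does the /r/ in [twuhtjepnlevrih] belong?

Nuclei (vowels): u, e, e, i → 4 syllables.
σ1/σ2 boundary: /htj/ splits as /h/ + /tj/ (/tj/ is the longest suffix that is a licit onset).
σ2/σ3 boundary: /pnl/; trying suffixes from longest down, /l/ is the first permitted one, so coda /pn/ | onset /l/.
σ3/σ4 boundary: /vr/ — entire cluster is a permitted onset → onset /vr/, coda ∅.
So the parse is twuh.tjepn.le.vrih.
The /r/ is in the onset of syllable 4 (/vrih/).

4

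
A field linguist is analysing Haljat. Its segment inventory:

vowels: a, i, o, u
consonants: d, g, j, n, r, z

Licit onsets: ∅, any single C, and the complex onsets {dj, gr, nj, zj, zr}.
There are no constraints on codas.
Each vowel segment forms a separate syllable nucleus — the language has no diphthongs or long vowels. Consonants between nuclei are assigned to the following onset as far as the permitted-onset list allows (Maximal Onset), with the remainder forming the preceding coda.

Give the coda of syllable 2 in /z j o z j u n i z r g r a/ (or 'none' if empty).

none

Vowels present: o, u, i, a; each is a nucleus, giving 4 syllables.
Between /o/ (V1) and /u/ (V2): /zj/ — entire cluster is a permitted onset → onset /zj/, coda ∅.
Between /u/ (V2) and /i/ (V3): just /n/ — single C goes to the following onset.
Between /i/ (V3) and /a/ (V4): /zrgr/ — longest licit onset from the right is /gr/, leaving /zr/ as coda.
Syllabification: zjo.zju.nizr.gra.
Syllable 2 is /zju/: onset /zj/, nucleus /u/, coda ∅.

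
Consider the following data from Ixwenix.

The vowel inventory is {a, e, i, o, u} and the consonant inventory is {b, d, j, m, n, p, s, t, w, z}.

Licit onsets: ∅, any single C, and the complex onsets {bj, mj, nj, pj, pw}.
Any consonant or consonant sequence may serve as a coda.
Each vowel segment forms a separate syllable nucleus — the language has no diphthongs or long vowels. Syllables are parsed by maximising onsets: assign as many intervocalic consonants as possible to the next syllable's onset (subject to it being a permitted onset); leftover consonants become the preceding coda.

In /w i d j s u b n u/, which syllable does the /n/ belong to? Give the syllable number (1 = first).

Vowels present: i, u, u; each is a nucleus, giving 3 syllables.
Between /i/ (V1) and /u/ (V2): /djs/; trying suffixes from longest down, /s/ is the first permitted one, so coda /dj/ | onset /s/.
Between /u/ (V2) and /u/ (V3): cluster /bn/ — the longest permitted-onset suffix is /n/; onset = /n/, preceding coda = /b/.
Result: widj.sub.nu.
The /n/ is in the onset of syllable 3 (/nu/).

3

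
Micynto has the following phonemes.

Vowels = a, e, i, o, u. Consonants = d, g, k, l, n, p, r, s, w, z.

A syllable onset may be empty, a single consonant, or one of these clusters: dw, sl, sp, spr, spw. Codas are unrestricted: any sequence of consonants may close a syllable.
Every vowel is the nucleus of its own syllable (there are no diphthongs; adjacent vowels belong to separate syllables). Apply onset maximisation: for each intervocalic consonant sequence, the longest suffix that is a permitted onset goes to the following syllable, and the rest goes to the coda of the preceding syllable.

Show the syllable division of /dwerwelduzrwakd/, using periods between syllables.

Nuclei (vowels): e, e, u, a → 4 syllables.
/e…e/ gap (V1→V2): /rw/ splits as /r/ + /w/ (/w/ is the longest suffix that is a licit onset).
/e…u/ gap (V2→V3): /ld/ — longest licit onset from the right is /d/, leaving /l/ as coda.
/u…a/ gap (V3→V4): /zrw/; trying suffixes from longest down, /w/ is the first permitted one, so coda /zr/ | onset /w/.

dwer.wel.duzr.wakd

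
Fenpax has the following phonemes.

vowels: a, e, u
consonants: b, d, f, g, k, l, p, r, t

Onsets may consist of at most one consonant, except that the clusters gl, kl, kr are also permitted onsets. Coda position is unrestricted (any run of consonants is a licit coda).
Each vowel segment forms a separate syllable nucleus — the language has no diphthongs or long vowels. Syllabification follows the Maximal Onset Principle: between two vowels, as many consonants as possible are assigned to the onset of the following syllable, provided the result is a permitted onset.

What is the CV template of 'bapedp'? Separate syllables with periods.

Vowels present: a, e; each is a nucleus, giving 2 syllables.
σ1/σ2 boundary: just /p/ — single C goes to the following onset.
Syllabification: ba.pedp.
Mapping each syllable to C/V: /ba/ → CV, /pedp/ → CVCC.

CV.CVCC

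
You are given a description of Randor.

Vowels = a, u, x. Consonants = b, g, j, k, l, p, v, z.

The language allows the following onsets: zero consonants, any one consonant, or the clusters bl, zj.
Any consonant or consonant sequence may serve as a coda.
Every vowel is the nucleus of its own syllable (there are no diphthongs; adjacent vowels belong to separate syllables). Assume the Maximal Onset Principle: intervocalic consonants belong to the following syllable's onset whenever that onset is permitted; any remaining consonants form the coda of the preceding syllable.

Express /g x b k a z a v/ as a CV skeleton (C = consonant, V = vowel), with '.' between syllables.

CVC.CV.CVC

Vowels present: x, a, a; each is a nucleus, giving 3 syllables.
/x…a/ gap (V1→V2): /bk/ — longest licit onset from the right is /k/, leaving /b/ as coda.
/a…a/ gap (V2→V3): /z/ → onset of the next syllable (single consonants are always licit onsets).
Result: gxb.ka.zav.
Mapping each syllable to C/V: /gxb/ → CVC, /ka/ → CV, /zav/ → CVC.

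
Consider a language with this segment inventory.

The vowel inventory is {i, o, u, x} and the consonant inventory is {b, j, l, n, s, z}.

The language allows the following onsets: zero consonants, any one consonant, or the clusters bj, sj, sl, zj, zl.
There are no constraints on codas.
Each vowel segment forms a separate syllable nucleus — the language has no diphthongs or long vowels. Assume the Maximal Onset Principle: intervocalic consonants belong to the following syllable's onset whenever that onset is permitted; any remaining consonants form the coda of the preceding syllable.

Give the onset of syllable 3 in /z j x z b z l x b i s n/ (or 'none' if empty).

The vowels are x, x, i — 3 nuclei, so 3 syllables.
V1 /x/ – V2 /x/: /zbzl/; trying suffixes from longest down, /zl/ is the first permitted one, so coda /zb/ | onset /zl/.
V2 /x/ – V3 /i/: just /b/ — single C goes to the following onset.
Putting it together: zjxzb.zlx.bisn.
Syllable 3 is /bisn/: onset /b/, nucleus /i/, coda /sn/.

b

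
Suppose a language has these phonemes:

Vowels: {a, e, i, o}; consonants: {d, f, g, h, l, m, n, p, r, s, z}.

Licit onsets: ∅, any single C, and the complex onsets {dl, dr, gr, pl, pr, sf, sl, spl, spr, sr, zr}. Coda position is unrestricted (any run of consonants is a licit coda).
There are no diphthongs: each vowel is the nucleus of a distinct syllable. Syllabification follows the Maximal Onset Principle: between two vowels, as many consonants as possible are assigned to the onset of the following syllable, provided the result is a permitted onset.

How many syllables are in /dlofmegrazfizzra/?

Vowels present: o, e, a, i, a; each is a nucleus, giving 5 syllables.

5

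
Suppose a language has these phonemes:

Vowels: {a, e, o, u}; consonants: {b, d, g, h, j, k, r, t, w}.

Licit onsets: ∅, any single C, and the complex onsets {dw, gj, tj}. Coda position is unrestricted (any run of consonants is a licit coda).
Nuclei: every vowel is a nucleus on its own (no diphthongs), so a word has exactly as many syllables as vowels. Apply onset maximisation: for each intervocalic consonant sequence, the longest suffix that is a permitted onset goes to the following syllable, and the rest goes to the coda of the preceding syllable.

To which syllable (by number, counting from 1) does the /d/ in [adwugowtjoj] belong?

The vowels are a, u, o, o — 4 nuclei, so 4 syllables.
/a…u/ gap (V1→V2): /dw/ — entire cluster is a permitted onset → onset /dw/, coda ∅.
/u…o/ gap (V2→V3): /g/ is a single consonant, so it becomes the next onset.
/o…o/ gap (V3→V4): cluster /wtj/ — the longest permitted-onset suffix is /tj/; onset = /tj/, preceding coda = /w/.
Putting it together: a.dwu.gow.tjoj.
The /d/ is in the onset of syllable 2 (/dwu/).

2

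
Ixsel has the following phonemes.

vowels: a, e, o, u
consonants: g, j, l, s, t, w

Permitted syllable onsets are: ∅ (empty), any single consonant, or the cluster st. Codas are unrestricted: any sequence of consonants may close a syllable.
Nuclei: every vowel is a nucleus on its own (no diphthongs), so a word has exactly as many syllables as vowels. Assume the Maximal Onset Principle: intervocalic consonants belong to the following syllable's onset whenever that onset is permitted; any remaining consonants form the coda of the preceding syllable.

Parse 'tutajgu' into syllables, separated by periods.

Nuclei (vowels): u, a, u → 3 syllables.
σ1/σ2 boundary: /t/ → onset of the next syllable (single consonants are always licit onsets).
σ2/σ3 boundary: /jg/ — longest licit onset from the right is /g/, leaving /j/ as coda.

tu.taj.gu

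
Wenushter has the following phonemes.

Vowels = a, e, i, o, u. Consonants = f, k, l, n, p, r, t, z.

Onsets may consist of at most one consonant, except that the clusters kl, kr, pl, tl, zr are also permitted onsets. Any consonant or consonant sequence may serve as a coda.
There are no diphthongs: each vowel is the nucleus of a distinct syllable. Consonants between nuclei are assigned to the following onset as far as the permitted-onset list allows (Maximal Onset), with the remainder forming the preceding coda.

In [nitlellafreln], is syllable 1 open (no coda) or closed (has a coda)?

open

The vowels are i, e, a, e — 4 nuclei, so 4 syllables.
/i…e/ gap (V1→V2): /tl/ is a licit onset in full, so it all attaches to the next syllable.
/e…a/ gap (V2→V3): /ll/ — longest licit onset from the right is /l/, leaving /l/ as coda.
/a…e/ gap (V3→V4): /fr/; trying suffixes from longest down, /r/ is the first permitted one, so coda /f/ | onset /r/.
Syllabification: ni.tlel.laf.reln.
Syllable 1 is /ni/; it ends in its nucleus with no coda, so it is open.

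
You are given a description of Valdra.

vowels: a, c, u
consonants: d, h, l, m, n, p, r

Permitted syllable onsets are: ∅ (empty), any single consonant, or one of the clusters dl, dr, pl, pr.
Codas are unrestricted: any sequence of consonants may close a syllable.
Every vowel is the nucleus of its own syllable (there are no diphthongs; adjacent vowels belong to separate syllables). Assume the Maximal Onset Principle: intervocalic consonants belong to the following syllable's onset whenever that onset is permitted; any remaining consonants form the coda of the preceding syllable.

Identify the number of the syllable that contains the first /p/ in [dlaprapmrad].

2

Vowels present: a, a, a; each is a nucleus, giving 3 syllables.
Between /a/ (V1) and /a/ (V2): /pr/ — entire cluster is a permitted onset → onset /pr/, coda ∅.
Between /a/ (V2) and /a/ (V3): /pmr/ — longest licit onset from the right is /r/, leaving /pm/ as coda.
Result: dla.prapm.rad.
The first /p/ is in the onset of syllable 2 (/prapm/).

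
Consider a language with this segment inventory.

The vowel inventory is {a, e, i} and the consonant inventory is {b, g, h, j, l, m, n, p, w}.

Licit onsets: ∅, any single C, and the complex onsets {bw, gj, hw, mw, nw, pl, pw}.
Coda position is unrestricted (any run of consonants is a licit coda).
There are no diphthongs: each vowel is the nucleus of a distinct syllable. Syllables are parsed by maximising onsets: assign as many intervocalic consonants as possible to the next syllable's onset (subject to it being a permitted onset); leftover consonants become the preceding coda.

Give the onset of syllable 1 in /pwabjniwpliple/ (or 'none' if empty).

pw

Vowels present: a, i, i, e; each is a nucleus, giving 4 syllables.
Between /a/ (V1) and /i/ (V2): cluster /bjn/ — the longest permitted-onset suffix is /n/; onset = /n/, preceding coda = /bj/.
Between /i/ (V2) and /i/ (V3): cluster /wpl/ — the longest permitted-onset suffix is /pl/; onset = /pl/, preceding coda = /w/.
Between /i/ (V3) and /e/ (V4): /pl/ — entire cluster is a permitted onset → onset /pl/, coda ∅.
Result: pwabj.niw.pli.ple.
Syllable 1 is /pwabj/: onset /pw/, nucleus /a/, coda /bj/.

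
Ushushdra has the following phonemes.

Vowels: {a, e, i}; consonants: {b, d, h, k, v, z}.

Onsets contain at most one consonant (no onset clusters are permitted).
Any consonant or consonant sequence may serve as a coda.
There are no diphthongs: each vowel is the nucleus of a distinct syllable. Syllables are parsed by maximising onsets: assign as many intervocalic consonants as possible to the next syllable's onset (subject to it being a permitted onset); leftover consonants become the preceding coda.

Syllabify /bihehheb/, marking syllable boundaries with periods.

Vowels present: i, e, e; each is a nucleus, giving 3 syllables.
Between /i/ (V1) and /e/ (V2): /h/ → onset of the next syllable (single consonants are always licit onsets).
Between /e/ (V2) and /e/ (V3): /hh/ splits as /h/ + /h/ (/h/ is the longest suffix that is a licit onset).

bi.heh.heb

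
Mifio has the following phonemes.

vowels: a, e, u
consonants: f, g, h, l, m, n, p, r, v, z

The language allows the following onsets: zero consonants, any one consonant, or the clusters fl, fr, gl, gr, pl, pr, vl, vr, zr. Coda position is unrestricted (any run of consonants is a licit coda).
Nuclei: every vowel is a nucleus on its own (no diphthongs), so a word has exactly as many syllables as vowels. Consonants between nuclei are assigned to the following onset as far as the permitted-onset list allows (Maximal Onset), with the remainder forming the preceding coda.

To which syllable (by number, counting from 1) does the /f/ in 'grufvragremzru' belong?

1

The vowels are u, a, e, u — 4 nuclei, so 4 syllables.
Between /u/ (V1) and /a/ (V2): /fvr/ — longest licit onset from the right is /vr/, leaving /f/ as coda.
Between /a/ (V2) and /e/ (V3): cluster /gr/ — /gr/ is itself a permitted onset, so the whole cluster goes right; preceding coda = ∅.
Between /e/ (V3) and /u/ (V4): cluster /mzr/ — the longest permitted-onset suffix is /zr/; onset = /zr/, preceding coda = /m/.
Putting it together: gruf.vra.grem.zru.
The /f/ is in the coda of syllable 1 (/gruf/).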